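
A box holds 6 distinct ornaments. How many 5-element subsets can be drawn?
C(6,5) = 6!/(5!×1!) = 6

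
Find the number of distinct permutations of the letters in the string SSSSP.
5! / (4! × 1!) = 5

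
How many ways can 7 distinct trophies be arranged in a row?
7! = 5040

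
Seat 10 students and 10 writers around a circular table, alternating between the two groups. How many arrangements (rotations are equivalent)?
Fix one of the students: (10-1)! ways for the remaining students, × 10! ways for the writers = 362880 × 3628800 = 1316818944000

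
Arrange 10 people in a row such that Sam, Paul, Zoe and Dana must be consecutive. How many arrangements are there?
Treat the 4 as one block: (10-4+1)! × 4! = 5040 × 24 = 120960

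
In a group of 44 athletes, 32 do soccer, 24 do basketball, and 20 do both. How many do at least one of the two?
|A∪B| = |A| + |B| - |A∩B| = 32 + 24 - 20 = 36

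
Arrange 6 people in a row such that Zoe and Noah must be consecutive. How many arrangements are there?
Treat the 2 as one block: (6-2+1)! × 2! = 120 × 2 = 240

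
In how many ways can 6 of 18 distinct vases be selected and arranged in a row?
P(18,6) = 18!/(18-6)! = 13366080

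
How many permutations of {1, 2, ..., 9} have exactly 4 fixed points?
Choose the 4 fixed points C(9,4) = 126, derange the rest: !5 = Σ_{j=0}^{5} (-1)^j·5!/j! = 120 - 120 + 60 - 20 + 5 - 1 = 44. Product = 126 × 44 = 5544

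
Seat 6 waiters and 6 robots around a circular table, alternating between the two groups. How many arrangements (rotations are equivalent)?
Fix one of the waiters: (6-1)! ways for the remaining waiters, × 6! ways for the robots = 120 × 720 = 86400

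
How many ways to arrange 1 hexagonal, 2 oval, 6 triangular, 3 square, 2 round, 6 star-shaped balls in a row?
20! / (1! × 2! × 6! × 3! × 2! × 6!) = 195545750400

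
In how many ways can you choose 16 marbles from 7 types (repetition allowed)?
C(16+7-1, 7-1) = C(22, 6) = 74613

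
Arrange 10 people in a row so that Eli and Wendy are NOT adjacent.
Total - adjacent = 10! - (10-1)!×2 = 3628800 - 725760 = 2903040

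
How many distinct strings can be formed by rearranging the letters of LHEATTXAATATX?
13! / (1! × 4! × 4! × 2! × 1! × 1!) = 5405400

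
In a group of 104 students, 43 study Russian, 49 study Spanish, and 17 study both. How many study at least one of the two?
|A∪B| = |A| + |B| - |A∩B| = 43 + 49 - 17 = 75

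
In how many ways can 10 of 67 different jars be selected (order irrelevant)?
C(67,10) = 67!/(10!×57!) = 247994680648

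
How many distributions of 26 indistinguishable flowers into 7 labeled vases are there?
C(26+7-1, 7-1) = C(32, 6) = 906192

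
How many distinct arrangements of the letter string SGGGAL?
6! / (3! × 1! × 1! × 1!) = 120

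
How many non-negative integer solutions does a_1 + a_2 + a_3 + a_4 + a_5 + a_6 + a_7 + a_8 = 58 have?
C(58+8-1, 8-1) = C(65, 7) = 696190560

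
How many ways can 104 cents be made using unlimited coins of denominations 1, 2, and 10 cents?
Coefficient of x^104 in 1/(1-x^1) · 1/(1-x^2) · 1/(1-x^10). Case on j = number of 10-cent coins (j = 0..10); remainder r = 104 - 10j is made from {1,2} in ⌊r/2⌋+1 ways. r = 104, 94, 84, 74, 64, 54, 44, 34, 24, 14, 4 → 53 + 48 + 43 + 38 + 33 + 28 + 23 + 18 + 13 + 8 + 3 = 308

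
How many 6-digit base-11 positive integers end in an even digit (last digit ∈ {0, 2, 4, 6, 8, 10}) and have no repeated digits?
Last∈{0,2,4,6,8,10}. Last=0: 30240. Last nonzero: 5×9×P(9,4) = 136080. Total = 166320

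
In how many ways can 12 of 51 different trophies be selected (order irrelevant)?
C(51,12) = 51!/(12!×39!) = 158753389900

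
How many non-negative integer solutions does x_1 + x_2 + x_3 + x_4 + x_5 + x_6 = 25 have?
C(25+6-1, 6-1) = C(30, 5) = 142506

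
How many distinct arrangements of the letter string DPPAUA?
6! / (1! × 1! × 2! × 2!) = 180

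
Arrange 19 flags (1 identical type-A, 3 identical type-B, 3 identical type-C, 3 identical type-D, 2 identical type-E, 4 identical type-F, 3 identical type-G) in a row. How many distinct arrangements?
19! / (1! × 3! × 3! × 3! × 2! × 4! × 3!) = 1955457504000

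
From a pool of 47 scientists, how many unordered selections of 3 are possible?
C(47,3) = 47!/(3!×44!) = 16215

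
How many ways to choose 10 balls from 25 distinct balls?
C(25,10) = 25!/(10!×15!) = 3268760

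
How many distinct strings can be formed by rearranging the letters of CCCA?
4! / (1! × 3!) = 4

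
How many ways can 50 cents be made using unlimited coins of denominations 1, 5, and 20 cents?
Coefficient of x^50 in 1/(1-x^1) · 1/(1-x^5) · 1/(1-x^20). Case on j = number of 20-cent coins (j = 0..2); remainder r = 50 - 20j is made from {1,5} in ⌊r/5⌋+1 ways. r = 50, 30, 10 → 11 + 7 + 3 = 21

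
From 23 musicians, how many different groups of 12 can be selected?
C(23,12) = 23!/(12!×11!) = 1352078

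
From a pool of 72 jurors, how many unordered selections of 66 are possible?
C(72,66) = 72!/(66!×6!) = 156238908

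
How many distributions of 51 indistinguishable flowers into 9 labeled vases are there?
C(51+9-1, 9-1) = C(59, 8) = 2217471399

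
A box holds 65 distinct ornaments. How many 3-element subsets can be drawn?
C(65,3) = 65!/(3!×62!) = 43680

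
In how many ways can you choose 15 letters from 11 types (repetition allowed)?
C(15+11-1, 11-1) = C(25, 10) = 3268760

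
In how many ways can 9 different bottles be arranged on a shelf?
9! = 362880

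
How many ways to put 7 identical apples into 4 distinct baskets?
C(7+4-1, 4-1) = C(10, 3) = 120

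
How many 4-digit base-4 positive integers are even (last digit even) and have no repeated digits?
Last∈{0,2}. Last=0: 6. Last nonzero: 1×2×P(2,2) = 4. Total = 10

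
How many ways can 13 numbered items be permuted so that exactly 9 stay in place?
Choose the 9 fixed points C(13,9) = 715, derange the rest: !4 = Σ_{j=0}^{4} (-1)^j·4!/j! = 24 - 24 + 12 - 4 + 1 = 9. Product = 715 × 9 = 6435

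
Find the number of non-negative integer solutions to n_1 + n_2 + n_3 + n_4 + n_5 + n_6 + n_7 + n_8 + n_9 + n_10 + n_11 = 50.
C(50+11-1, 11-1) = C(60, 10) = 75394027566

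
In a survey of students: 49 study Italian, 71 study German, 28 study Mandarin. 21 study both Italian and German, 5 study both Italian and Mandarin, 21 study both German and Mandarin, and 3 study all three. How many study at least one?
|A∪B∪C| = 49+71+28-21-5-21+3 = 104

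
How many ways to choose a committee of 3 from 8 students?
C(8,3) = 8!/(3!×5!) = 56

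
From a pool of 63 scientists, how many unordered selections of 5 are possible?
C(63,5) = 63!/(5!×58!) = 7028847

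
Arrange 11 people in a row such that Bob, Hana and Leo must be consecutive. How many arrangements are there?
Treat the 3 as one block: (11-3+1)! × 3! = 362880 × 6 = 2177280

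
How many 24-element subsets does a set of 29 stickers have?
C(29,24) = 29!/(24!×5!) = 118755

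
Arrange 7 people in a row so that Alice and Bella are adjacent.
Treat as block: (7-1)! × 2! = 720 × 2 = 1440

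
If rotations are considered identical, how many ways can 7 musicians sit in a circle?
Circular: fix one position, arrange the rest. (7-1)! = 720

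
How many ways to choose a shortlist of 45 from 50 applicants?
C(50,45) = 50!/(45!×5!) = 2118760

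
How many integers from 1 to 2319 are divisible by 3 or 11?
⌊2319/3⌋ + ⌊2319/11⌋ - ⌊2319/33⌋ = 773 + 210 - 70 = 913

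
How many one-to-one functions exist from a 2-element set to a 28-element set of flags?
P(28,2) = 28!/(28-2)! = 756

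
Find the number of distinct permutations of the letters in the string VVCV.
4! / (1! × 3!) = 4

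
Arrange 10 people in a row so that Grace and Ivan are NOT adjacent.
Total - adjacent = 10! - (10-1)!×2 = 3628800 - 725760 = 2903040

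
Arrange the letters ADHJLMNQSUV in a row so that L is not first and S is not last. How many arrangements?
By inclusion-exclusion: 11! - 2×(11-1)! + (11-2)! = 39916800 - 7257600 + 362880 = 33022080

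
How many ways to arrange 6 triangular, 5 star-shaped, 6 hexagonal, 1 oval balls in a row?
18! / (6! × 5! × 6! × 1!) = 102918816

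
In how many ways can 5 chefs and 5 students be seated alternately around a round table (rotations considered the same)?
Fix one of the chefs: (5-1)! ways for the remaining chefs, × 5! ways for the students = 24 × 120 = 2880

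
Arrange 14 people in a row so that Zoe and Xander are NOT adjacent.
Total - adjacent = 14! - (14-1)!×2 = 87178291200 - 12454041600 = 74724249600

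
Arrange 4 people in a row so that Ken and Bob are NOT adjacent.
Total - adjacent = 4! - (4-1)!×2 = 24 - 12 = 12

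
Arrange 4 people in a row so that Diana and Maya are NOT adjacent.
Total - adjacent = 4! - (4-1)!×2 = 24 - 12 = 12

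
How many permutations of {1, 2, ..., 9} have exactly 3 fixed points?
Choose the 3 fixed points C(9,3) = 84, derange the rest: !6 = Σ_{j=0}^{6} (-1)^j·6!/j! = 720 - 720 + 360 - 120 + 30 - 6 + 1 = 265. Product = 84 × 265 = 22260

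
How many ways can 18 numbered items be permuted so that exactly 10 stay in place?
Choose the 10 fixed points C(18,10) = 43758, derange the rest: !8 = Σ_{j=0}^{8} (-1)^j·8!/j! = 40320 - 40320 + 20160 - 6720 + 1680 - 336 + 56 - 8 + 1 = 14833. Product = 43758 × 14833 = 649062414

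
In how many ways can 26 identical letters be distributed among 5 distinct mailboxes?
C(26+5-1, 5-1) = C(30, 4) = 27405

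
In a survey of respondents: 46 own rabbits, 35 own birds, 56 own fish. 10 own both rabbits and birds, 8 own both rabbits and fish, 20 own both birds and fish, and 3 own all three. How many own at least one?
|A∪B∪C| = 46+35+56-10-8-20+3 = 102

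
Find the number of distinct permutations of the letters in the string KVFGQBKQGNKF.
12! / (1! × 1! × 2! × 1! × 2! × 2! × 3!) = 9979200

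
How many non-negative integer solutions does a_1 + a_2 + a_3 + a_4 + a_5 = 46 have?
C(46+5-1, 5-1) = C(50, 4) = 230300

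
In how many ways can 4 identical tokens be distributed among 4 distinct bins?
C(4+4-1, 4-1) = C(7, 3) = 35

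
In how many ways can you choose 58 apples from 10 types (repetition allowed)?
C(58+10-1, 10-1) = C(67, 9) = 42757703560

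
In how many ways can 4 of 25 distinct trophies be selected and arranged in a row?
P(25,4) = 25!/(25-4)! = 303600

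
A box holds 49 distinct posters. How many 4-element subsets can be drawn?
C(49,4) = 49!/(4!×45!) = 211876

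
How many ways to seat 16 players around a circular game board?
Circular: fix one position, arrange the rest. (16-1)! = 1307674368000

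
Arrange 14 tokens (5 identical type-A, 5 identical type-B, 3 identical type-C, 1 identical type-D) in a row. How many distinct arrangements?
14! / (5! × 5! × 3! × 1!) = 1009008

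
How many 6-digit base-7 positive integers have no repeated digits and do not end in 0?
Last digit: 6 nonzero choices. First digit: 5 (nonzero, ≠last). Middle 4: P(5,4) = 120. Total = 3600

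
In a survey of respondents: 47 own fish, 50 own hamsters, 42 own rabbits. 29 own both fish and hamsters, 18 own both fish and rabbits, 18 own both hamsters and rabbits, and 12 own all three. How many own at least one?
|A∪B∪C| = 47+50+42-29-18-18+12 = 86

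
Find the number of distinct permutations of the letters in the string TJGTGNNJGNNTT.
13! / (4! × 2! × 4! × 3!) = 900900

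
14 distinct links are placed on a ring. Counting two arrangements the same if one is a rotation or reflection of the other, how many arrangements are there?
(14-1)!/2 = 6227020800/2 = 3113510400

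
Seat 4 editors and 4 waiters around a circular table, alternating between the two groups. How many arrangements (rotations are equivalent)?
Fix one of the editors: (4-1)! ways for the remaining editors, × 4! ways for the waiters = 6 × 24 = 144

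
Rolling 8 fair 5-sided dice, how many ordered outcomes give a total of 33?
Coefficient of x^33 in (x + x² + ... + x^5)^8. By inclusion-exclusion on dice exceeding 5: Σ_j (-1)^j C(8,j)·C(33-1-5j, 7) = C(8,0)·C(32,7) - C(8,1)·C(27,7) + C(8,2)·C(22,7) - C(8,3)·C(17,7) + C(8,4)·C(12,7) - C(8,5)·C(7,7) = 1·3365856 - 8·888030 + 28·170544 - 56·19448 + 70·792 - 56·1 = 3144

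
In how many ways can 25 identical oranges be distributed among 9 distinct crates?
C(25+9-1, 9-1) = C(33, 8) = 13884156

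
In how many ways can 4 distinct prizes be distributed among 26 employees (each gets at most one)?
P(26,4) = 26!/(26-4)! = 358800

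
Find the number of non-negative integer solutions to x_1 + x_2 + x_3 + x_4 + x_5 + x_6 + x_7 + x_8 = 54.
C(54+8-1, 8-1) = C(61, 7) = 436270780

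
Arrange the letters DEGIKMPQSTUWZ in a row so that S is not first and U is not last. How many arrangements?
By inclusion-exclusion: 13! - 2×(13-1)! + (13-2)! = 6227020800 - 958003200 + 39916800 = 5308934400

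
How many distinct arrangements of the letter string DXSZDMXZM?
9! / (2! × 2! × 2! × 2! × 1!) = 22680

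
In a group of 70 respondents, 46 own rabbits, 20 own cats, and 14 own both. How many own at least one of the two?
|A∪B| = |A| + |B| - |A∩B| = 46 + 20 - 14 = 52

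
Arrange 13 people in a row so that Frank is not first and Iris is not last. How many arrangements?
By inclusion-exclusion: 13! - 2×(13-1)! + (13-2)! = 6227020800 - 958003200 + 39916800 = 5308934400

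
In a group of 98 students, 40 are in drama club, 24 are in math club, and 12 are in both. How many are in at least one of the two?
|A∪B| = |A| + |B| - |A∩B| = 40 + 24 - 12 = 52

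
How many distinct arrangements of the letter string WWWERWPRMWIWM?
13! / (1! × 6! × 1! × 1! × 2! × 2!) = 2162160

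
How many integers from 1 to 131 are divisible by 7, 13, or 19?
⌊131/7⌋+⌊131/13⌋+⌊131/19⌋ - ⌊131/91⌋-⌊131/133⌋-⌊131/247⌋ + ⌊131/1729⌋ = 18+10+6 - 1-0-0 + 0 = 33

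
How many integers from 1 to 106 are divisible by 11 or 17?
⌊106/11⌋ + ⌊106/17⌋ - ⌊106/187⌋ = 9 + 6 - 0 = 15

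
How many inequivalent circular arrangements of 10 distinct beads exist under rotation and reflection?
(10-1)!/2 = 362880/2 = 181440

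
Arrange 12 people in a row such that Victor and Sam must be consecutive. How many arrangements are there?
Treat the 2 as one block: (12-2+1)! × 2! = 39916800 × 2 = 79833600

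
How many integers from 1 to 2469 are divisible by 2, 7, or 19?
⌊2469/2⌋+⌊2469/7⌋+⌊2469/19⌋ - ⌊2469/14⌋-⌊2469/38⌋-⌊2469/133⌋ + ⌊2469/266⌋ = 1234+352+129 - 176-64-18 + 9 = 1466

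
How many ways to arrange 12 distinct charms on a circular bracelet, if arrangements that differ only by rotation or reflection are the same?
(12-1)!/2 = 39916800/2 = 19958400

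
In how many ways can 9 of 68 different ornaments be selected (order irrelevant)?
C(68,9) = 68!/(9!×59!) = 49280065120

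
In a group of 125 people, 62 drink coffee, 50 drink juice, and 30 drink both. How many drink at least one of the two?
|A∪B| = |A| + |B| - |A∩B| = 62 + 50 - 30 = 82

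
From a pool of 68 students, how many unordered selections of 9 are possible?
C(68,9) = 68!/(9!×59!) = 49280065120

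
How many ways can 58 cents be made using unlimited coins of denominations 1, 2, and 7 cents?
Coefficient of x^58 in 1/(1-x^1) · 1/(1-x^2) · 1/(1-x^7). Case on j = number of 7-cent coins (j = 0..8); remainder r = 58 - 7j is made from {1,2} in ⌊r/2⌋+1 ways. r = 58, 51, 44, 37, 30, 23, 16, 9, 2 → 30 + 26 + 23 + 19 + 16 + 12 + 9 + 5 + 2 = 142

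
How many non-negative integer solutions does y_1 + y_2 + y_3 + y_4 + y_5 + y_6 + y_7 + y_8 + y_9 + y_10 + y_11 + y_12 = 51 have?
C(51+12-1, 12-1) = C(62, 11) = 508271323092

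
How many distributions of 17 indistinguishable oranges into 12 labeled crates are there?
C(17+12-1, 12-1) = C(28, 11) = 21474180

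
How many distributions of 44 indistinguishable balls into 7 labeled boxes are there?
C(44+7-1, 7-1) = C(50, 6) = 15890700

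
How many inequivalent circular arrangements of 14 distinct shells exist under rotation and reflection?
(14-1)!/2 = 6227020800/2 = 3113510400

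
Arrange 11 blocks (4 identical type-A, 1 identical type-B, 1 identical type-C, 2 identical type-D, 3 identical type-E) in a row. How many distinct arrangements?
11! / (4! × 1! × 1! × 2! × 3!) = 138600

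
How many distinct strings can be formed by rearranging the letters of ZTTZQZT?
7! / (3! × 3! × 1!) = 140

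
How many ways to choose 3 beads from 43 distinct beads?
C(43,3) = 43!/(3!×40!) = 12341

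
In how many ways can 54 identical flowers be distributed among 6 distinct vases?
C(54+6-1, 6-1) = C(59, 5) = 5006386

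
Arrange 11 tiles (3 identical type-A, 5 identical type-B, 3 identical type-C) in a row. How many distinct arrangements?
11! / (3! × 5! × 3!) = 9240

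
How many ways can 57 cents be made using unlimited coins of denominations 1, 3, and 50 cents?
Coefficient of x^57 in 1/(1-x^1) · 1/(1-x^3) · 1/(1-x^50). Case on j = number of 50-cent coins (j = 0..1); remainder r = 57 - 50j is made from {1,3} in ⌊r/3⌋+1 ways. r = 57, 7 → 20 + 3 = 23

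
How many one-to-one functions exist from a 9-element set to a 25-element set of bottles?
P(25,9) = 25!/(25-9)! = 741354768000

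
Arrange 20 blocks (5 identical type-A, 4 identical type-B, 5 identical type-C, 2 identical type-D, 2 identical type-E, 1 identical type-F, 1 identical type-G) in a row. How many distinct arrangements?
20! / (5! × 4! × 5! × 2! × 2! × 1! × 1!) = 1759911753600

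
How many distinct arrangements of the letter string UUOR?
4! / (2! × 1! × 1!) = 12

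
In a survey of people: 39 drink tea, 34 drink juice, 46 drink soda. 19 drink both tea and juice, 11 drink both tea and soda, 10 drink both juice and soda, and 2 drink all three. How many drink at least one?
|A∪B∪C| = 39+34+46-19-11-10+2 = 81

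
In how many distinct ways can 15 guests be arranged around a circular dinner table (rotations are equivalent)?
Circular: fix one position, arrange the rest. (15-1)! = 87178291200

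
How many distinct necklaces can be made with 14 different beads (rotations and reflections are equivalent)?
(14-1)!/2 = 6227020800/2 = 3113510400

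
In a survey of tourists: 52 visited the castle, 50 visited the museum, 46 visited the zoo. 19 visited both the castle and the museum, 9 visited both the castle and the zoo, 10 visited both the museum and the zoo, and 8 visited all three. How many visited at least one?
|A∪B∪C| = 52+50+46-19-9-10+8 = 118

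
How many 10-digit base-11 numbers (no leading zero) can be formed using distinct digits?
First digit: 10 choices (nonzero). Then descending: 10 × 10 × 9 × 8 × 7 × 6 × 5 × 4 × 3 × 2 = 36288000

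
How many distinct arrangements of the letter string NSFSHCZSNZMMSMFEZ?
17! / (3! × 3! × 4! × 1! × 2! × 1! × 1! × 2!) = 102918816000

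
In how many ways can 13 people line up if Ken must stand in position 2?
Fix one position: (13-1)! = 479001600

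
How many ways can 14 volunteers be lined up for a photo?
14! = 87178291200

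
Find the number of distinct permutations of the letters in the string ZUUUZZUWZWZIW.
13! / (1! × 3! × 4! × 5!) = 360360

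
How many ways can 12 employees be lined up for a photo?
12! = 479001600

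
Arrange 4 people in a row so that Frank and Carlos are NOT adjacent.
Total - adjacent = 4! - (4-1)!×2 = 24 - 12 = 12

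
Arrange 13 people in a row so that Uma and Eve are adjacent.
Treat as block: (13-1)! × 2! = 479001600 × 2 = 958003200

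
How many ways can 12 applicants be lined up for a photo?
12! = 479001600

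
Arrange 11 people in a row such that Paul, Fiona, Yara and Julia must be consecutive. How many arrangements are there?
Treat the 4 as one block: (11-4+1)! × 4! = 40320 × 24 = 967680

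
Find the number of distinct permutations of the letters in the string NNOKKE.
6! / (2! × 1! × 1! × 2!) = 180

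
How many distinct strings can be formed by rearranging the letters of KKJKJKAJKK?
10! / (3! × 6! × 1!) = 840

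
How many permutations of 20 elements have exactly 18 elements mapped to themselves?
Choose the 18 fixed points C(20,18) = 190, derange the rest: !2 = Σ_{j=0}^{2} (-1)^j·2!/j! = 2 - 2 + 1 = 1. Product = 190 × 1 = 190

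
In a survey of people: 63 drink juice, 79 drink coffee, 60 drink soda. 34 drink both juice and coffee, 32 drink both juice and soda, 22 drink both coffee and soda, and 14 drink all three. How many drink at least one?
|A∪B∪C| = 63+79+60-34-32-22+14 = 128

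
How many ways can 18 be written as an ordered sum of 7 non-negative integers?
C(18+7-1, 7-1) = C(24, 6) = 134596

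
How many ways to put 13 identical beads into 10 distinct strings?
C(13+10-1, 10-1) = C(22, 9) = 497420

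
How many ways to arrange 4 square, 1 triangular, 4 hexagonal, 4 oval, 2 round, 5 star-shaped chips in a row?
20! / (4! × 1! × 4! × 4! × 2! × 5!) = 733296564000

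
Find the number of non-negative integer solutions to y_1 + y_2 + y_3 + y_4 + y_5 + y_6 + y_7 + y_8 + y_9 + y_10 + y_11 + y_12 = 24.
C(24+12-1, 12-1) = C(35, 11) = 417225900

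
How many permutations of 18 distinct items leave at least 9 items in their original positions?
Exactly j fixed points: C(18,j)·!(18-j); sum over j ≥ 9 (derangement numbers via !m = (m-1)·(!(m-1) + !(m-2)): !0..!9 = 1, 0, 1, 2, 9, 44, 265, 1854, 14833, 133496). Σ_{j=9}^{18} C(18,j)·!(18-j) = C(18,9)·!9 + C(18,10)·!8 + C(18,11)·!7 + C(18,12)·!6 + C(18,13)·!5 + C(18,14)·!4 + C(18,15)·!3 + C(18,16)·!2 + C(18,17)·!1 + C(18,18)·!0 = 48620·133496 + 43758·14833 + 31824·1854 + 18564·265 + 8568·44 + 3060·9 + 816·2 + 153·1 + 18·0 + 1·1 = 7203965408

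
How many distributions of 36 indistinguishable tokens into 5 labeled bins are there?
C(36+5-1, 5-1) = C(40, 4) = 91390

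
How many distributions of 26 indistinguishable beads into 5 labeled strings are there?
C(26+5-1, 5-1) = C(30, 4) = 27405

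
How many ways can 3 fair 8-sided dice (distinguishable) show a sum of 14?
Coefficient of x^14 in (x + x² + ... + x^8)^3. By inclusion-exclusion on dice exceeding 8: Σ_j (-1)^j C(3,j)·C(14-1-8j, 2) = C(3,0)·C(13,2) - C(3,1)·C(5,2) = 1·78 - 3·10 = 48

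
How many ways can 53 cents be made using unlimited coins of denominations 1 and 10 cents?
Coefficient of x^53 in 1/(1-x^1) · 1/(1-x^10). Use j coins of 10 for j = 0..⌊53/10⌋ = 5, the rest in 1s: 5 + 1 = 6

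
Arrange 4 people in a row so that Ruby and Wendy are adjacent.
Treat as block: (4-1)! × 2! = 6 × 2 = 12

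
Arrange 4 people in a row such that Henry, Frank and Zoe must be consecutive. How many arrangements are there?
Treat the 3 as one block: (4-3+1)! × 3! = 2 × 6 = 12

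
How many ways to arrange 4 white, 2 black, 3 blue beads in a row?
9! / (4! × 2! × 3!) = 1260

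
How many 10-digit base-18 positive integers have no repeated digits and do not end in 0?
Last digit: 17 nonzero choices. First digit: 16 (nonzero, ≠last). Middle 8: P(16,8) = 518918400. Total = 141145804800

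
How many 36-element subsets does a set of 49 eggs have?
C(49,36) = 49!/(36!×13!) = 262596783764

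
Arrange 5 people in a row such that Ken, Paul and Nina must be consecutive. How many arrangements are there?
Treat the 3 as one block: (5-3+1)! × 3! = 6 × 6 = 36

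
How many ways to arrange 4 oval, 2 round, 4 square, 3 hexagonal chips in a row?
13! / (4! × 2! × 4! × 3!) = 900900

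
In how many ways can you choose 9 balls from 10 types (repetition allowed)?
C(9+10-1, 10-1) = C(18, 9) = 48620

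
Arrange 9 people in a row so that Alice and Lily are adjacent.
Treat as block: (9-1)! × 2! = 40320 × 2 = 80640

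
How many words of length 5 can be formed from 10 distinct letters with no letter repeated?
P(10,5) = 10!/(10-5)! = 30240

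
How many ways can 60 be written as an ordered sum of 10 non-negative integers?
C(60+10-1, 10-1) = C(69, 9) = 56672074888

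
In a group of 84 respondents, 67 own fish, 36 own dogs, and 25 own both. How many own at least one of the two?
|A∪B| = |A| + |B| - |A∩B| = 67 + 36 - 25 = 78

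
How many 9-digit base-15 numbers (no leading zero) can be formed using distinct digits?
First digit: 14 choices (nonzero). Then descending: 14 × 14 × 13 × 12 × 11 × 10 × 9 × 8 × 7 = 1695133440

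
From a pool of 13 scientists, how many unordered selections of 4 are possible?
C(13,4) = 13!/(4!×9!) = 715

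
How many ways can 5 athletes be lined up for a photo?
5! = 120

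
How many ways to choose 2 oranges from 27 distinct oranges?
C(27,2) = 27!/(2!×25!) = 351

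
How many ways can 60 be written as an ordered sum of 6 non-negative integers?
C(60+6-1, 6-1) = C(65, 5) = 8259888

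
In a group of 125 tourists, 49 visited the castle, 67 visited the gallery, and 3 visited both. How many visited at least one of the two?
|A∪B| = |A| + |B| - |A∩B| = 49 + 67 - 3 = 113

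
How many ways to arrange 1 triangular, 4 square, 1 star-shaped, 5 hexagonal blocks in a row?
11! / (1! × 4! × 1! × 5!) = 13860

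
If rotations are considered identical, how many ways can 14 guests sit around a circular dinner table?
Circular: fix one position, arrange the rest. (14-1)! = 6227020800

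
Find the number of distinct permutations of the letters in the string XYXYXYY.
7! / (3! × 4!) = 35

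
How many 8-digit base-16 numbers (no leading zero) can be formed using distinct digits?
First digit: 15 choices (nonzero). Then descending: 15 × 15 × 14 × 13 × 12 × 11 × 10 × 9 = 486486000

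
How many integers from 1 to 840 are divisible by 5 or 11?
⌊840/5⌋ + ⌊840/11⌋ - ⌊840/55⌋ = 168 + 76 - 15 = 229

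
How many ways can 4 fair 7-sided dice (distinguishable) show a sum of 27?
Coefficient of x^27 in (x + x² + ... + x^7)^4. By inclusion-exclusion on dice exceeding 7: Σ_j (-1)^j C(4,j)·C(27-1-7j, 3) = C(4,0)·C(26,3) - C(4,1)·C(19,3) + C(4,2)·C(12,3) - C(4,3)·C(5,3) = 1·2600 - 4·969 + 6·220 - 4·10 = 4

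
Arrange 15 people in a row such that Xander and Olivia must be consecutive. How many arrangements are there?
Treat the 2 as one block: (15-2+1)! × 2! = 87178291200 × 2 = 174356582400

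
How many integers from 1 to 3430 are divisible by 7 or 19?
⌊3430/7⌋ + ⌊3430/19⌋ - ⌊3430/133⌋ = 490 + 180 - 25 = 645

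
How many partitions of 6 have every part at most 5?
Let r_j(i) = number of partitions of i into parts ≤ j, for i = 0..6. r_1(i) = 1 for all i; r_j(i) = r_{j-1}(i) + r_j(i-j). Rows j = 2..5: ≤2: 1 1 2 2 3 3 4; ≤3: 1 1 2 3 4 5 7; ≤4: 1 1 2 3 5 6 9; ≤5: 1 1 2 3 5 7 10. r_5(6) = 10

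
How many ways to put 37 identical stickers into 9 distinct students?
C(37+9-1, 9-1) = C(45, 8) = 215553195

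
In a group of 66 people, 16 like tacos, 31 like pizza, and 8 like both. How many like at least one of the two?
|A∪B| = |A| + |B| - |A∩B| = 16 + 31 - 8 = 39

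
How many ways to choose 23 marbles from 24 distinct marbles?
C(24,23) = 24!/(23!×1!) = 24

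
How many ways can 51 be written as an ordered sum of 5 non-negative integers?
C(51+5-1, 5-1) = C(55, 4) = 341055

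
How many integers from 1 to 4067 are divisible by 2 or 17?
⌊4067/2⌋ + ⌊4067/17⌋ - ⌊4067/34⌋ = 2033 + 239 - 119 = 2153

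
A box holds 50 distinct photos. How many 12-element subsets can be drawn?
C(50,12) = 50!/(12!×38!) = 121399651100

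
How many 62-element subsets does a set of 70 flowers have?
C(70,62) = 70!/(62!×8!) = 9440350920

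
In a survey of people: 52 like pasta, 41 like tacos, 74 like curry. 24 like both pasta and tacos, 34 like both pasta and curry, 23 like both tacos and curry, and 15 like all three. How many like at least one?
|A∪B∪C| = 52+41+74-24-34-23+15 = 101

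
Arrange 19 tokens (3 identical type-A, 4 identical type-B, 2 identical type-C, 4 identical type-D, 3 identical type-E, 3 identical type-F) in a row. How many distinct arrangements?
19! / (3! × 4! × 2! × 4! × 3! × 3!) = 488864376000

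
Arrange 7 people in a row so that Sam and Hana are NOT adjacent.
Total - adjacent = 7! - (7-1)!×2 = 5040 - 1440 = 3600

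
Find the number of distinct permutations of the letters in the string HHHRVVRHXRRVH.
13! / (3! × 1! × 5! × 4!) = 360360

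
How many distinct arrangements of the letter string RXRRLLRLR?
9! / (3! × 5! × 1!) = 504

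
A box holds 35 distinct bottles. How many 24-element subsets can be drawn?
C(35,24) = 35!/(24!×11!) = 417225900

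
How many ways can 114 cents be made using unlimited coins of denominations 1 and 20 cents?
Coefficient of x^114 in 1/(1-x^1) · 1/(1-x^20). Use j coins of 20 for j = 0..⌊114/20⌋ = 5, the rest in 1s: 5 + 1 = 6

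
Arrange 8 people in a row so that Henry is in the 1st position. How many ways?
Fix one position: (8-1)! = 5040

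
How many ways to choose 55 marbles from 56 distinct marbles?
C(56,55) = 56!/(55!×1!) = 56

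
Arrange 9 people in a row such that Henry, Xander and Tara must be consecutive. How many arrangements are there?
Treat the 3 as one block: (9-3+1)! × 3! = 5040 × 6 = 30240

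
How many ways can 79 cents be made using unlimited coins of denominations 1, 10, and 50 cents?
Coefficient of x^79 in 1/(1-x^1) · 1/(1-x^10) · 1/(1-x^50). Case on j = number of 50-cent coins (j = 0..1); remainder r = 79 - 50j is made from {1,10} in ⌊r/10⌋+1 ways. r = 79, 29 → 8 + 3 = 11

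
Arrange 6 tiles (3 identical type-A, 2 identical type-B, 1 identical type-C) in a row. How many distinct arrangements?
6! / (3! × 2! × 1!) = 60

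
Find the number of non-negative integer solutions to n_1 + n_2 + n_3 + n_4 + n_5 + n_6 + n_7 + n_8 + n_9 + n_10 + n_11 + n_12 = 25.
C(25+12-1, 12-1) = C(36, 11) = 600805296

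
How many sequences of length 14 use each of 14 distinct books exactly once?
14! = 87178291200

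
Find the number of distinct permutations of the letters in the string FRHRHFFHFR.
10! / (4! × 3! × 3!) = 4200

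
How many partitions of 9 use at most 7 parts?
By conjugation, equals partitions of 9 into parts ≤ 7. Let r_j(i) = number of partitions of i into parts ≤ j, for i = 0..9. r_1(i) = 1 for all i; r_j(i) = r_{j-1}(i) + r_j(i-j). Rows j = 2..7: ≤2: 1 1 2 2 3 3 4 4 5 5; ≤3: 1 1 2 3 4 5 7 8 10 12; ≤4: 1 1 2 3 5 6 9 11 15 18; ≤5: 1 1 2 3 5 7 10 13 18 23; ≤6: 1 1 2 3 5 7 11 14 20 26; ≤7: 1 1 2 3 5 7 11 15 21 28. r_7(9) = 28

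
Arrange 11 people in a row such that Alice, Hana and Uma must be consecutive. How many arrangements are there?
Treat the 3 as one block: (11-3+1)! × 3! = 362880 × 6 = 2177280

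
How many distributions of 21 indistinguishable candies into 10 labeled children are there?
C(21+10-1, 10-1) = C(30, 9) = 14307150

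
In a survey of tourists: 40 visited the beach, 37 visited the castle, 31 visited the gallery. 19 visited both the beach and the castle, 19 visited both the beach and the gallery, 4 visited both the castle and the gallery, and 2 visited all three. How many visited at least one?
|A∪B∪C| = 40+37+31-19-19-4+2 = 68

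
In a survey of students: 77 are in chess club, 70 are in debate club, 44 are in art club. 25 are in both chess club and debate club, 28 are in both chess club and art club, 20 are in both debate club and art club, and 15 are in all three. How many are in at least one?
|A∪B∪C| = 77+70+44-25-28-20+15 = 133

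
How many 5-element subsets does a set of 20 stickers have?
C(20,5) = 20!/(5!×15!) = 15504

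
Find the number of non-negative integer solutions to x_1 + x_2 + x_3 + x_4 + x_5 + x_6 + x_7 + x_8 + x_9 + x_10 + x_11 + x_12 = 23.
C(23+12-1, 12-1) = C(34, 11) = 286097760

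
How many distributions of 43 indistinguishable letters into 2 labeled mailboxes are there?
C(43+2-1, 2-1) = C(44, 1) = 44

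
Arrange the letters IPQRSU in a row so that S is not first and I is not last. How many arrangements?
By inclusion-exclusion: 6! - 2×(6-1)! + (6-2)! = 720 - 240 + 24 = 504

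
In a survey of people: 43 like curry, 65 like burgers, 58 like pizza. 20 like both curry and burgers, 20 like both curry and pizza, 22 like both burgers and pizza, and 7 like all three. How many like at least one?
|A∪B∪C| = 43+65+58-20-20-22+7 = 111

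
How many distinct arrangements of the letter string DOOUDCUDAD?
10! / (1! × 1! × 2! × 4! × 2!) = 37800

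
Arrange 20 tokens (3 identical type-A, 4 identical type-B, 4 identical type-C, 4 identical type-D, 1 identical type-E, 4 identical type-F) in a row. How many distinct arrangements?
20! / (3! × 4! × 4! × 4! × 1! × 4!) = 1222160940000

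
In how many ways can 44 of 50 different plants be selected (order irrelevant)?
C(50,44) = 50!/(44!×6!) = 15890700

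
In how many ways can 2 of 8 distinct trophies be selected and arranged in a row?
P(8,2) = 8!/(8-2)! = 56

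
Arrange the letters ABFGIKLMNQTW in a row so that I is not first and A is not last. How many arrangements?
By inclusion-exclusion: 12! - 2×(12-1)! + (12-2)! = 479001600 - 79833600 + 3628800 = 402796800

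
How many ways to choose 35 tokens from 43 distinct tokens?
C(43,35) = 43!/(35!×8!) = 145008513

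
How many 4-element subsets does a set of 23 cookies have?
C(23,4) = 23!/(4!×19!) = 8855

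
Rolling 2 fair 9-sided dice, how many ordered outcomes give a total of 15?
Coefficient of x^15 in (x + x² + ... + x^9)^2. By inclusion-exclusion on dice exceeding 9: Σ_j (-1)^j C(2,j)·C(15-1-9j, 1) = C(2,0)·C(14,1) - C(2,1)·C(5,1) = 1·14 - 2·5 = 4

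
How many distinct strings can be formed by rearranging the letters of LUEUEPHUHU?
10! / (1! × 2! × 4! × 2! × 1!) = 37800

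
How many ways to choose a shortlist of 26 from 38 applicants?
C(38,26) = 38!/(26!×12!) = 2707475148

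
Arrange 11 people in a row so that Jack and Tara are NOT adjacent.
Total - adjacent = 11! - (11-1)!×2 = 39916800 - 7257600 = 32659200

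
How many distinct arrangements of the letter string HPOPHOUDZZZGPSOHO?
17! / (1! × 3! × 4! × 1! × 1! × 1! × 3! × 3!) = 68612544000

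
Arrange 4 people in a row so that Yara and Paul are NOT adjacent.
Total - adjacent = 4! - (4-1)!×2 = 24 - 12 = 12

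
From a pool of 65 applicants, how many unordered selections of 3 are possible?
C(65,3) = 65!/(3!×62!) = 43680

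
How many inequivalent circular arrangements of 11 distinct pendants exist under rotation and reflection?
(11-1)!/2 = 3628800/2 = 1814400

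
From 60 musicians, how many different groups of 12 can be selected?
C(60,12) = 60!/(12!×48!) = 1399358844975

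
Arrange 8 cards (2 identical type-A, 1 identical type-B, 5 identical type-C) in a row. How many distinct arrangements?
8! / (2! × 1! × 5!) = 168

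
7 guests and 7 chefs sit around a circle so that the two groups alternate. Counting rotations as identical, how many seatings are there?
Fix one of the guests: (7-1)! ways for the remaining guests, × 7! ways for the chefs = 720 × 5040 = 3628800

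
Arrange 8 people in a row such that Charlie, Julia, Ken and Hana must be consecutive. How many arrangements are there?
Treat the 4 as one block: (8-4+1)! × 4! = 120 × 24 = 2880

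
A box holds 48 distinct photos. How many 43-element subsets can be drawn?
C(48,43) = 48!/(43!×5!) = 1712304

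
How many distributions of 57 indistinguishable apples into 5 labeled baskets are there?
C(57+5-1, 5-1) = C(61, 4) = 521855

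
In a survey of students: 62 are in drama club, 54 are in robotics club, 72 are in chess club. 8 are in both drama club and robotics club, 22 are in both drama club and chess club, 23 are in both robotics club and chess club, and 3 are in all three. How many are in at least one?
|A∪B∪C| = 62+54+72-8-22-23+3 = 138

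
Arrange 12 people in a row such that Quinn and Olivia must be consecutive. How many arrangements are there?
Treat the 2 as one block: (12-2+1)! × 2! = 39916800 × 2 = 79833600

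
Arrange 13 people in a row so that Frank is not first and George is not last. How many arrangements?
By inclusion-exclusion: 13! - 2×(13-1)! + (13-2)! = 6227020800 - 958003200 + 39916800 = 5308934400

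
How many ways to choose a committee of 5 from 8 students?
C(8,5) = 8!/(5!×3!) = 56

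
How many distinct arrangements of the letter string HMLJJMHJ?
8! / (1! × 2! × 2! × 3!) = 1680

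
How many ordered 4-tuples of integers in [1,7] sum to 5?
Coefficient of x^5 in (x + x² + ... + x^7)^4. By inclusion-exclusion on dice exceeding 7: Σ_j (-1)^j C(4,j)·C(5-1-7j, 3) = C(4,0)·C(4,3) = 1·4 = 4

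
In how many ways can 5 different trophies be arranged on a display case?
5! = 120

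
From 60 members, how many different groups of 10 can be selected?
C(60,10) = 60!/(10!×50!) = 75394027566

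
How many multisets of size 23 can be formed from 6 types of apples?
C(23+6-1, 6-1) = C(28, 5) = 98280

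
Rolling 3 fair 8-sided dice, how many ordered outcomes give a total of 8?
Coefficient of x^8 in (x + x² + ... + x^8)^3. By inclusion-exclusion on dice exceeding 8: Σ_j (-1)^j C(3,j)·C(8-1-8j, 2) = C(3,0)·C(7,2) = 1·21 = 21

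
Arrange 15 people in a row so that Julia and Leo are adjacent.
Treat as block: (15-1)! × 2! = 87178291200 × 2 = 174356582400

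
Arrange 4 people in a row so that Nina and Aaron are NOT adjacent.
Total - adjacent = 4! - (4-1)!×2 = 24 - 12 = 12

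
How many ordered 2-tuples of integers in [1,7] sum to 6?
Coefficient of x^6 in (x + x² + ... + x^7)^2. By inclusion-exclusion on dice exceeding 7: Σ_j (-1)^j C(2,j)·C(6-1-7j, 1) = C(2,0)·C(5,1) = 1·5 = 5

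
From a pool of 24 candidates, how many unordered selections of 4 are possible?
C(24,4) = 24!/(4!×20!) = 10626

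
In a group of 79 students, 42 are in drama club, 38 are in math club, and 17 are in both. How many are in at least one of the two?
|A∪B| = |A| + |B| - |A∩B| = 42 + 38 - 17 = 63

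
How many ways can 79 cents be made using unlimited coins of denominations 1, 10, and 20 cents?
Coefficient of x^79 in 1/(1-x^1) · 1/(1-x^10) · 1/(1-x^20). Case on j = number of 20-cent coins (j = 0..3); remainder r = 79 - 20j is made from {1,10} in ⌊r/10⌋+1 ways. r = 79, 59, 39, 19 → 8 + 6 + 4 + 2 = 20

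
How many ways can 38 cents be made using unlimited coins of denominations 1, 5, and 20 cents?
Coefficient of x^38 in 1/(1-x^1) · 1/(1-x^5) · 1/(1-x^20). Case on j = number of 20-cent coins (j = 0..1); remainder r = 38 - 20j is made from {1,5} in ⌊r/5⌋+1 ways. r = 38, 18 → 8 + 4 = 12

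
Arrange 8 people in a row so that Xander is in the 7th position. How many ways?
Fix one position: (8-1)! = 5040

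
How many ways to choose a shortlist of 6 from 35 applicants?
C(35,6) = 35!/(6!×29!) = 1623160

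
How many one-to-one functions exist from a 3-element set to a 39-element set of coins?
P(39,3) = 39!/(39-3)! = 54834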